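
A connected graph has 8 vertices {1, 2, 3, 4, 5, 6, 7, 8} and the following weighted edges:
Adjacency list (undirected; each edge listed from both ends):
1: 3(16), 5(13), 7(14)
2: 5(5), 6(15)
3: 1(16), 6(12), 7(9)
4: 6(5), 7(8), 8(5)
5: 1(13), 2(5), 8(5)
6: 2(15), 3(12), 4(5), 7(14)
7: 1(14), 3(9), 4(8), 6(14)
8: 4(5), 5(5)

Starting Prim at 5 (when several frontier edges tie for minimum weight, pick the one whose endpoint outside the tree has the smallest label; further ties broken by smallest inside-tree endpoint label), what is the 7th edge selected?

1-5

Prim, starting at 5.
Step 1: frontier [2–5 5, 5–8 5, 1–5 13] → take 2–5 (5); add 2.
Step 2: frontier [2–6 15, 5–8 5, 1–5 13] → take 5–8 (5); add 8.
Step 3: frontier [2–6 15, 1–5 13, 4–8 5] → take 4–8 (5); add 4.
Step 4: frontier [2–6 15, 4–6 5, 4–7 8, 1–5 13] → take 4–6 (5); add 6.
Step 5: frontier [4–7 8, 1–5 13, 3–6 12, 6–7 14] → take 4–7 (8); add 7.
Step 6: frontier [1–5 13, 3–6 12, 3–7 9, 1–7 14] → take 3–7 (9); add 3.
Step 7: frontier [1–3 16, 1–5 13, 1–7 14] → take 1–5 (13); add 1.
The 7th edge added is 1–5.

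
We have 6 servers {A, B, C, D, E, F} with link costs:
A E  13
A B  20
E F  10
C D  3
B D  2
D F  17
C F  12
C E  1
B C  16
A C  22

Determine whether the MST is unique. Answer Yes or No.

Kruskal's algorithm — process edges by increasing weight (ties by edge label):
C E (1): add — endpoints in different components.
B D (2): add — endpoints in different components.
C D (3): add — endpoints in different components.
E F (10): add — endpoints in different components.
C F (12): skip — C and F already connected.
A E (13): add — endpoints in different components.
Every non-tree edge has weight strictly greater than the heaviest edge on the tree path between its endpoints, so the MST is unique.

Yes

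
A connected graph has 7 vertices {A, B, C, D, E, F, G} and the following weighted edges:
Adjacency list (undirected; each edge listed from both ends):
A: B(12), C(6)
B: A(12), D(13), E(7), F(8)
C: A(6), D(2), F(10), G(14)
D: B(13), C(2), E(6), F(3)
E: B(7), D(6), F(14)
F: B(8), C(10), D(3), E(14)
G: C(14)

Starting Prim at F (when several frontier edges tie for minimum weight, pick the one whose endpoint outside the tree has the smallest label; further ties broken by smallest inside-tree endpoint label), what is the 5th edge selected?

Prim, starting at F.
Step 1: frontier [D-F 3, B-F 8, C-F 10, E-F 14] → take D-F (3); add D.
Step 2: frontier [C-D 2, D-E 6, B-D 13, B-F 8, C-F 10, E-F 14] → take C-D (2); add C.
Step 3: frontier [A-C 6, C-G 14, D-E 6, B-D 13, B-F 8, E-F 14] → take A-C (6); add A.
Step 4: frontier [A-B 12, C-G 14, D-E 6, B-D 13, B-F 8, E-F 14] → take D-E (6); add E.
Step 5: frontier [A-B 12, C-G 14, B-D 13, B-E 7, B-F 8] → take B-E (7); add B.
Step 6: frontier [C-G 14] → take C-G (14); add G.
The 5th edge added is B-E.

B-E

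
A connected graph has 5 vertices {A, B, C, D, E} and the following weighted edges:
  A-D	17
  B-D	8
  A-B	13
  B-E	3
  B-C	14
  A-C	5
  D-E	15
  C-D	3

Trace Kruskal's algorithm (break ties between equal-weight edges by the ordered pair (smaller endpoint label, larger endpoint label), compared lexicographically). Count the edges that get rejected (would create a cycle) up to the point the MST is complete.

Kruskal's algorithm — process edges by increasing weight (ties by edge label):
B-E (3): add. Components now {A} {B,E} {C} {D}
C-D (3): add. Components now {A} {B,E} {C,D}
A-C (5): add. Components now {A,C,D} {B,E}
B-D (8): add. Components now {A,B,C,D,E}
Edges rejected before the tree was complete: 0.

0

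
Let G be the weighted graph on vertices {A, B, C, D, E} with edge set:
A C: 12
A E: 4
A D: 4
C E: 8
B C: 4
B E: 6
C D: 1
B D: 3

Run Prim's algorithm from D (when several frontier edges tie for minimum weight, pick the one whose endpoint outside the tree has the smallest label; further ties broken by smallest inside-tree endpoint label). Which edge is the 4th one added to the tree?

A-E

Grow the tree from D using Prim:
Step 1: cheapest edge leaving the tree is C D (1); add C.
Step 2: cheapest edge leaving the tree is B D (3); add B.
Step 3: cheapest edge leaving the tree is A D (4); add A.
Step 4: cheapest edge leaving the tree is A E (4); add E.
The 4th edge added is A E.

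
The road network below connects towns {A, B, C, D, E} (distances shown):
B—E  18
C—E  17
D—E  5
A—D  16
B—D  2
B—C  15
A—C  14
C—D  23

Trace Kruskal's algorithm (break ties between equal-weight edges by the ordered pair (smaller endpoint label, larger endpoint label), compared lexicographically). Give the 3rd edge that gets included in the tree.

Sort edges by weight, then run Kruskal:
B—D (2): add — endpoints in different components.
D—E (5): add — endpoints in different components.
A—C (14): add — endpoints in different components.
B—C (15): add — endpoints in different components.
The 3rd edge added is A—C.

A-C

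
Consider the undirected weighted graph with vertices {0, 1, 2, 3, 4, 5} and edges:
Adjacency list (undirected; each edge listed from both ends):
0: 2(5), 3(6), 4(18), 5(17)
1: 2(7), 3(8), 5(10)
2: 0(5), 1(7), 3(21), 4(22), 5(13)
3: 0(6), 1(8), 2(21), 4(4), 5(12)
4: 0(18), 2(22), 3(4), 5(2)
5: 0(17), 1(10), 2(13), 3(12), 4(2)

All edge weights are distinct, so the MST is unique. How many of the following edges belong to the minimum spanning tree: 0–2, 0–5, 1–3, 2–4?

1

Kruskal: consider edges lightest-first.
4–5 (2): add — endpoints in different components.
3–4 (4): add — endpoints in different components.
0–2 (5): add — endpoints in different components.
0–3 (6): add — endpoints in different components.
1–2 (7): add — endpoints in different components.
MST edge set: {4–5, 3–4, 0–2, 0–3, 1–2}.
Of the listed edges, {0–2} are in the MST → 1.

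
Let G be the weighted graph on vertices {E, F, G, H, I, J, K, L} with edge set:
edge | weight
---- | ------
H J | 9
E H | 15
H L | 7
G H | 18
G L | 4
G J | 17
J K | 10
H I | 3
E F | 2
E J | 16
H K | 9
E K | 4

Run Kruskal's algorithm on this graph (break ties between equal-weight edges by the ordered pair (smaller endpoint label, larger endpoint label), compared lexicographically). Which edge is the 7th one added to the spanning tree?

H-K

Kruskal's algorithm — process edges by increasing weight (ties by edge label):
E F (2): add — endpoints in different components.
H I (3): add — endpoints in different components.
E K (4): add — endpoints in different components.
G L (4): add — endpoints in different components.
H L (7): add — endpoints in different components.
H J (9): add — endpoints in different components.
H K (9): add — endpoints in different components.
The 7th edge added is H K.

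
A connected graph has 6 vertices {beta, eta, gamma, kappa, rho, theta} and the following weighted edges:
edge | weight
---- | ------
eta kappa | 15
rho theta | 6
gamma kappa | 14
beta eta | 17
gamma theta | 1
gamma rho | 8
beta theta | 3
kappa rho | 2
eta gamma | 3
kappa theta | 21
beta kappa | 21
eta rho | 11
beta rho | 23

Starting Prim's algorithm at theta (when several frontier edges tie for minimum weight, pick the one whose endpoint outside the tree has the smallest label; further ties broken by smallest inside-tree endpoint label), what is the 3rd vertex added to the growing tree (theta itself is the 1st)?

beta

Grow the tree from theta using Prim:
Step 1: frontier [gamma theta 1, beta theta 3, rho theta 6, kappa theta 21] → take gamma theta (1); add gamma.
Step 2: frontier [eta gamma 3, gamma rho 8, gamma kappa 14, beta theta 3, rho theta 6, kappa theta 21] → take beta theta (3); add beta.
Step 3: frontier [beta eta 17, beta kappa 21, beta rho 23, eta gamma 3, gamma rho 8, gamma kappa 14, rho theta 6, kappa theta 21] → take eta gamma (3); add eta.
Step 4: frontier [beta kappa 21, beta rho 23, eta rho 11, eta kappa 15, gamma rho 8, gamma kappa 14, rho theta 6, kappa theta 21] → take rho theta (6); add rho.
Step 5: frontier [beta kappa 21, eta kappa 15, gamma kappa 14, kappa rho 2, kappa theta 21] → take kappa rho (2); add kappa.
Vertex order: theta, gamma, beta, eta, rho, kappa. The 3rd vertex is beta.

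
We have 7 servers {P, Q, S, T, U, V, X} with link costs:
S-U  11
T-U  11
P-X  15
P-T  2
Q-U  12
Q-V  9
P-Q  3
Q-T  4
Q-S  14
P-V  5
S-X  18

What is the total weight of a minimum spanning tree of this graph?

Grow the tree from P using Prim:
Step 1: cheapest edge leaving the tree is P-T (2); add T.
Step 2: cheapest edge leaving the tree is P-Q (3); add Q.
Step 3: cheapest edge leaving the tree is P-V (5); add V.
Step 4: cheapest edge leaving the tree is T-U (11); add U.
Step 5: cheapest edge leaving the tree is S-U (11); add S.
Step 6: cheapest edge leaving the tree is P-X (15); add X.
MST edges: P-T, P-Q, P-V, T-U, S-U, P-X; total weight 2+3+5+11+11+15 = 47.

47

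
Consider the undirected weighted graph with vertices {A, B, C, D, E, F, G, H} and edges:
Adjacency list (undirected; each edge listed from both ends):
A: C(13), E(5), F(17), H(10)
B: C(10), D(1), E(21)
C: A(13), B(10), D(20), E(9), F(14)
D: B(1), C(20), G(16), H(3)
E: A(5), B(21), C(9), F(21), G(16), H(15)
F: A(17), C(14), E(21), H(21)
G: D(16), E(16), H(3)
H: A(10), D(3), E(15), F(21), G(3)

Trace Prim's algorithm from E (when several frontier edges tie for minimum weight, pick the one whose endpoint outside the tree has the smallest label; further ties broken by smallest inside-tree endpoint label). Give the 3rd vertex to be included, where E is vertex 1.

Grow the tree from E using Prim:
Step 1: cheapest edge leaving the tree is A—E (5); add A.
Step 2: cheapest edge leaving the tree is C—E (9); add C.
Step 3: cheapest edge leaving the tree is B—C (10); add B.
Step 4: cheapest edge leaving the tree is B—D (1); add D.
Step 5: cheapest edge leaving the tree is D—H (3); add H.
Step 6: cheapest edge leaving the tree is G—H (3); add G.
Step 7: cheapest edge leaving the tree is C—F (14); add F.
Vertex order: E, A, C, B, D, H, G, F. The 3rd vertex is C.

C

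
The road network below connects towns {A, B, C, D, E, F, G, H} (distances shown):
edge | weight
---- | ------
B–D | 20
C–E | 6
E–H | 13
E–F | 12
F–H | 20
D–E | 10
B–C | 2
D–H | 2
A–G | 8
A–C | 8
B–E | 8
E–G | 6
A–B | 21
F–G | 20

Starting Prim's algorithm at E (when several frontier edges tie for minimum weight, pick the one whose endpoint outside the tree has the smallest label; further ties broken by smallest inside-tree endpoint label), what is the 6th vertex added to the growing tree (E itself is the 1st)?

Grow the tree from E using Prim:
Step 1: cheapest edge leaving the tree is C–E (6); add C.
Step 2: cheapest edge leaving the tree is B–C (2); add B.
Step 3: cheapest edge leaving the tree is E–G (6); add G.
Step 4: cheapest edge leaving the tree is A–C (8); add A.
Step 5: cheapest edge leaving the tree is D–E (10); add D.
Step 6: cheapest edge leaving the tree is D–H (2); add H.
Step 7: cheapest edge leaving the tree is E–F (12); add F.
Vertex order: E, C, B, G, A, D, H, F. The 6th vertex is D.

D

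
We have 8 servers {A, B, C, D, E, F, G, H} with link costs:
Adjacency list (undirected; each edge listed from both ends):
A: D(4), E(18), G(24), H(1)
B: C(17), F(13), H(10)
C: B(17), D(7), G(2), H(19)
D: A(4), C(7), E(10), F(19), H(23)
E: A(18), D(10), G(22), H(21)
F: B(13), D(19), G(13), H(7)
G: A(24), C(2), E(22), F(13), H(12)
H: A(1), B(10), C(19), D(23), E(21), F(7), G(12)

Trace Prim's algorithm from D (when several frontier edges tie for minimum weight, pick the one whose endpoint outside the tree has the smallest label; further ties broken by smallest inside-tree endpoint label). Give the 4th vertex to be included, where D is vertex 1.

C

Grow the tree from D using Prim:
Step 1: cheapest edge leaving the tree is A D (4); add A.
Step 2: cheapest edge leaving the tree is A H (1); add H.
Step 3: cheapest edge leaving the tree is C D (7); add C.
Step 4: cheapest edge leaving the tree is C G (2); add G.
Step 5: cheapest edge leaving the tree is F H (7); add F.
Step 6: cheapest edge leaving the tree is B H (10); add B.
Step 7: cheapest edge leaving the tree is D E (10); add E.
Vertex order: D, A, H, C, G, F, B, E. The 4th vertex is C.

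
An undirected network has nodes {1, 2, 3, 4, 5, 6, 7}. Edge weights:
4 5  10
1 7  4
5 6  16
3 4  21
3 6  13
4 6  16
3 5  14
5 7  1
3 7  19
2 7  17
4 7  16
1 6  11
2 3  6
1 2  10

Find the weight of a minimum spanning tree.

42

Prim's algorithm from 2:
Step 1: cheapest edge leaving the tree is 2 3 (6); add 3.
Step 2: cheapest edge leaving the tree is 1 2 (10); add 1.
Step 3: cheapest edge leaving the tree is 1 7 (4); add 7.
Step 4: cheapest edge leaving the tree is 5 7 (1); add 5.
Step 5: cheapest edge leaving the tree is 4 5 (10); add 4.
Step 6: cheapest edge leaving the tree is 1 6 (11); add 6.
MST edges: 2 3, 1 2, 1 7, 5 7, 4 5, 1 6; total weight 6+10+4+1+10+11 = 42.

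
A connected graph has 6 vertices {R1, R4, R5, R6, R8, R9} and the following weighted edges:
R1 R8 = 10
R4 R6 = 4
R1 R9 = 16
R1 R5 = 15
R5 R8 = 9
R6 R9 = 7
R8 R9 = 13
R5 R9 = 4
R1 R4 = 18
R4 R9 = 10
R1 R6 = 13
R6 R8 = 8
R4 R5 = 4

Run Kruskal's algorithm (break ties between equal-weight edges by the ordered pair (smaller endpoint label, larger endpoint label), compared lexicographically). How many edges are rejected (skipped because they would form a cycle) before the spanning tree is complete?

2

Sort edges by weight, then run Kruskal:
R4 R5 (4): add — endpoints in different components.
R4 R6 (4): add — endpoints in different components.
R5 R9 (4): add — endpoints in different components.
R6 R9 (7): skip — R9 and R6 already connected.
R6 R8 (8): add — endpoints in different components.
R5 R8 (9): skip — R5 and R8 already connected.
R1 R8 (10): add — endpoints in different components.
Edges rejected before the tree was complete: 2.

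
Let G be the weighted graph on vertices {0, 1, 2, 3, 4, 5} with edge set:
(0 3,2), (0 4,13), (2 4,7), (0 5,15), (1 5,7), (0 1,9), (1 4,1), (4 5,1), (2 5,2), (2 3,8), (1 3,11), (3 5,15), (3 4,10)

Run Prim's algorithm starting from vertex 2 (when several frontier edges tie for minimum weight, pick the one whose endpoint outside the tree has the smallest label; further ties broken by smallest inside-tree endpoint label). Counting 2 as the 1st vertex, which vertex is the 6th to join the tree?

Grow the tree from 2 using Prim:
Step 1: frontier [2 5 2, 2 4 7, 2 3 8] → take 2 5 (2); add 5.
Step 2: frontier [2 4 7, 2 3 8, 4 5 1, 1 5 7, 0 5 15, 3 5 15] → take 4 5 (1); add 4.
Step 3: frontier [2 3 8, 1 4 1, 3 4 10, 0 4 13, 1 5 7, 0 5 15, 3 5 15] → take 1 4 (1); add 1.
Step 4: frontier [0 1 9, 1 3 11, 2 3 8, 3 4 10, 0 4 13, 0 5 15, 3 5 15] → take 2 3 (8); add 3.
Step 5: frontier [0 1 9, 0 3 2, 0 4 13, 0 5 15] → take 0 3 (2); add 0.
Vertex order: 2, 5, 4, 1, 3, 0. The 6th vertex is 0.

0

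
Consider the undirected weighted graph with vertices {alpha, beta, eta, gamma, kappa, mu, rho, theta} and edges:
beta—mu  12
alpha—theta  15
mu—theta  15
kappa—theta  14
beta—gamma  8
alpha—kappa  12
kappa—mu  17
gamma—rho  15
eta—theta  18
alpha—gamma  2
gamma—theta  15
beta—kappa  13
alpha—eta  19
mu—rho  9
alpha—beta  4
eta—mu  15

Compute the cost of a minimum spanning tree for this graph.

Kruskal's algorithm — process edges by increasing weight (ties by edge label):
alpha—gamma (2): add — endpoints in different components.
alpha—beta (4): add — endpoints in different components.
beta—gamma (8): skip — gamma and beta already connected.
mu—rho (9): add — endpoints in different components.
alpha—kappa (12): add — endpoints in different components.
beta—mu (12): add — endpoints in different components.
beta—kappa (13): skip — beta and kappa already connected.
kappa—theta (14): add — endpoints in different components.
alpha—theta (15): skip — theta and alpha already connected.
eta—mu (15): add — endpoints in different components.
MST edges: alpha—gamma, alpha—beta, mu—rho, alpha—kappa, beta—mu, kappa—theta, eta—mu; total weight 2+4+9+12+12+14+15 = 68.

68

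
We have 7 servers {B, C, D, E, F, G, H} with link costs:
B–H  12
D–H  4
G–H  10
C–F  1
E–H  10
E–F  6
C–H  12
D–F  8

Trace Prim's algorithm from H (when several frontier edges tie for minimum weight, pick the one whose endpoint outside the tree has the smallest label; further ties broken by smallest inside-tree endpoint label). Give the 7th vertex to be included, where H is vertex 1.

B

Grow the tree from H using Prim:
Step 1: frontier [D–H 4, E–H 10, G–H 10, B–H 12, C–H 12] → take D–H (4); add D.
Step 2: frontier [D–F 8, E–H 10, G–H 10, B–H 12, C–H 12] → take D–F (8); add F.
Step 3: frontier [C–F 1, E–F 6, E–H 10, G–H 10, B–H 12, C–H 12] → take C–F (1); add C.
Step 4: frontier [E–F 6, E–H 10, G–H 10, B–H 12] → take E–F (6); add E.
Step 5: frontier [G–H 10, B–H 12] → take G–H (10); add G.
Step 6: frontier [B–H 12] → take B–H (12); add B.
Vertex order: H, D, F, C, E, G, B. The 7th vertex is B.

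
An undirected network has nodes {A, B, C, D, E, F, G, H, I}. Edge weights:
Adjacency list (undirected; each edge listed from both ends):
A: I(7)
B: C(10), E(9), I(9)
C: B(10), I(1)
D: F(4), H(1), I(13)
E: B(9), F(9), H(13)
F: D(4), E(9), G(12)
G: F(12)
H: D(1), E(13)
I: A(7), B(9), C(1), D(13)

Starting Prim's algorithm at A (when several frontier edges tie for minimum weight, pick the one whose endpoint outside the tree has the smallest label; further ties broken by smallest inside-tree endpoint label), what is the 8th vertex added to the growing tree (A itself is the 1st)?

H

Prim's algorithm from A:
Step 1: frontier [A—I 7] → take A—I (7); add I.
Step 2: frontier [C—I 1, B—I 9, D—I 13] → take C—I (1); add C.
Step 3: frontier [B—C 10, B—I 9, D—I 13] → take B—I (9); add B.
Step 4: frontier [B—E 9, D—I 13] → take B—E (9); add E.
Step 5: frontier [E—F 9, E—H 13, D—I 13] → take E—F (9); add F.
Step 6: frontier [E—H 13, D—F 4, F—G 12, D—I 13] → take D—F (4); add D.
Step 7: frontier [D—H 1, E—H 13, F—G 12] → take D—H (1); add H.
Step 8: frontier [F—G 12] → take F—G (12); add G.
Vertex order: A, I, C, B, E, F, D, H, G. The 8th vertex is H.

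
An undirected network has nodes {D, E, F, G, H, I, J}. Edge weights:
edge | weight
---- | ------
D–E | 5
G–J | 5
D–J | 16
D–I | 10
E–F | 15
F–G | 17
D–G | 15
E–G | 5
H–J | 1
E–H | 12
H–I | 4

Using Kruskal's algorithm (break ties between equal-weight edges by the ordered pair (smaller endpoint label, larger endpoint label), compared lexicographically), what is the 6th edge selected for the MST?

Kruskal's algorithm — process edges by increasing weight (ties by edge label):
H–J (1): add. Components now {D} {E} {F} {G} {H,J} {I}
H–I (4): add. Components now {D} {E} {F} {G} {H,I,J}
D–E (5): add. Components now {D,E} {F} {G} {H,I,J}
E–G (5): add. Components now {D,E,G} {F} {H,I,J}
G–J (5): add. Components now {D,E,G,H,I,J} {F}
D–I (10): skip — D and I already connected.
E–H (12): skip — E and H already connected.
D–G (15): skip — D and G already connected.
E–F (15): add. Components now {D,E,F,G,H,I,J}
The 6th edge added is E–F.

E-F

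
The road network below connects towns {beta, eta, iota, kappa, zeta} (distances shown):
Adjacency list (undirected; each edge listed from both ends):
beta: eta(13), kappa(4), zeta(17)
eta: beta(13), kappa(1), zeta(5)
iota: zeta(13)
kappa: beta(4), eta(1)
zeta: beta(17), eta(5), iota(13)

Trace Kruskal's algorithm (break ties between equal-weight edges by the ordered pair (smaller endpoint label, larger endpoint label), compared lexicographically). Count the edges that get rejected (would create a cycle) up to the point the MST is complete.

1

Kruskal: consider edges lightest-first.
eta kappa (1): add. Components now {iota} {zeta} {eta,kappa} {beta}
beta kappa (4): add. Components now {iota} {zeta} {beta,eta,kappa}
eta zeta (5): add. Components now {iota} {beta,eta,kappa,zeta}
beta eta (13): skip — eta and beta already connected.
iota zeta (13): add. Components now {beta,eta,iota,kappa,zeta}
Edges rejected before the tree was complete: 1.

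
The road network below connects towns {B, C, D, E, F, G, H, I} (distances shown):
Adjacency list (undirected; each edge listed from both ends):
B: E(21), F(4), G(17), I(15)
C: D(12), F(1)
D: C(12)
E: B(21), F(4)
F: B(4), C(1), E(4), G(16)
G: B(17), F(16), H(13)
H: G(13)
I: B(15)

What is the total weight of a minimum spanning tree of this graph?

Sort edges by weight, then run Kruskal:
C-F (1): add — endpoints in different components.
B-F (4): add — endpoints in different components.
E-F (4): add — endpoints in different components.
C-D (12): add — endpoints in different components.
G-H (13): add — endpoints in different components.
B-I (15): add — endpoints in different components.
F-G (16): add — endpoints in different components.
MST edges: C-F, B-F, E-F, C-D, G-H, B-I, F-G; total weight 1+4+4+12+13+15+16 = 65.

65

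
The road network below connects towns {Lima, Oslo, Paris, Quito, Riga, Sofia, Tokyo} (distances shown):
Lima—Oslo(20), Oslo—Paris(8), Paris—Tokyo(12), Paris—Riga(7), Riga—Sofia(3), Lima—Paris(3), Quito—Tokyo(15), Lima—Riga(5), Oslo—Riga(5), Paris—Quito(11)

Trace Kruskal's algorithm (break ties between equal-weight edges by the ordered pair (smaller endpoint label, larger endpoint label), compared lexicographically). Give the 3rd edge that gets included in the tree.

Sort edges by weight, then run Kruskal:
Lima—Paris (3): add. Components now {Lima,Paris} {Quito} {Tokyo} {Oslo} {Riga} {Sofia}
Riga—Sofia (3): add. Components now {Lima,Paris} {Quito} {Tokyo} {Oslo} {Riga,Sofia}
Lima—Riga (5): add. Components now {Lima,Paris,Riga,Sofia} {Quito} {Tokyo} {Oslo}
Oslo—Riga (5): add. Components now {Lima,Oslo,Paris,Riga,Sofia} {Quito} {Tokyo}
Paris—Riga (7): skip — Paris and Riga already connected.
Oslo—Paris (8): skip — Paris and Oslo already connected.
Paris—Quito (11): add. Components now {Lima,Oslo,Paris,Quito,Riga,Sofia} {Tokyo}
Paris—Tokyo (12): add. Components now {Lima,Oslo,Paris,Quito,Riga,Sofia,Tokyo}
The 3rd edge added is Lima—Riga.

Lima-Riga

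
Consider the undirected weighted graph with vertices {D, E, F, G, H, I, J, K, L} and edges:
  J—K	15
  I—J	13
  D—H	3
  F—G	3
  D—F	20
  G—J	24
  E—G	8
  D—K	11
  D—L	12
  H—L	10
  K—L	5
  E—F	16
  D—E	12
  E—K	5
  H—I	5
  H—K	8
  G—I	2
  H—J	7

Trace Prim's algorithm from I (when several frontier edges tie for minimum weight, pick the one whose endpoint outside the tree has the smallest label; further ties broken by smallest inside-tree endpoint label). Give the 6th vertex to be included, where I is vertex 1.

Prim, starting at I.
Step 1: cheapest edge leaving the tree is G—I (2); add G.
Step 2: cheapest edge leaving the tree is F—G (3); add F.
Step 3: cheapest edge leaving the tree is H—I (5); add H.
Step 4: cheapest edge leaving the tree is D—H (3); add D.
Step 5: cheapest edge leaving the tree is H—J (7); add J.
Step 6: cheapest edge leaving the tree is E—G (8); add E.
Step 7: cheapest edge leaving the tree is E—K (5); add K.
Step 8: cheapest edge leaving the tree is K—L (5); add L.
Vertex order: I, G, F, H, D, J, E, K, L. The 6th vertex is J.

J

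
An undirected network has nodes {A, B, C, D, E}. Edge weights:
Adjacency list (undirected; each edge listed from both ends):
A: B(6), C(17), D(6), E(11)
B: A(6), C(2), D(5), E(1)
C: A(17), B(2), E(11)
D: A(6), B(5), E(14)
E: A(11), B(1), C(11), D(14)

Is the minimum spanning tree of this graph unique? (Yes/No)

Sort edges by weight, then run Kruskal:
B—E (1): add — endpoints in different components.
B—C (2): add — endpoints in different components.
B—D (5): add — endpoints in different components.
A—B (6): add — endpoints in different components.
Non-tree edge A—D has weight 6, equal to the heaviest edge on its tree cycle — swapping gives another MST of the same weight. Not unique.

No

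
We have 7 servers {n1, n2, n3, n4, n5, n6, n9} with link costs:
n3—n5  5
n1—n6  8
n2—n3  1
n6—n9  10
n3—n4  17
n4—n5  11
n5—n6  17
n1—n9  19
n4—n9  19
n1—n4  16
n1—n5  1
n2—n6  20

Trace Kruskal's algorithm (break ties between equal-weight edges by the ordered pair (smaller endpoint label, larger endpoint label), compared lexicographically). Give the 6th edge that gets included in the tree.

n4-n5

Kruskal's algorithm — process edges by increasing weight (ties by edge label):
n1—n5 (1): add — endpoints in different components.
n2—n3 (1): add — endpoints in different components.
n3—n5 (5): add — endpoints in different components.
n1—n6 (8): add — endpoints in different components.
n6—n9 (10): add — endpoints in different components.
n4—n5 (11): add — endpoints in different components.
The 6th edge added is n4—n5.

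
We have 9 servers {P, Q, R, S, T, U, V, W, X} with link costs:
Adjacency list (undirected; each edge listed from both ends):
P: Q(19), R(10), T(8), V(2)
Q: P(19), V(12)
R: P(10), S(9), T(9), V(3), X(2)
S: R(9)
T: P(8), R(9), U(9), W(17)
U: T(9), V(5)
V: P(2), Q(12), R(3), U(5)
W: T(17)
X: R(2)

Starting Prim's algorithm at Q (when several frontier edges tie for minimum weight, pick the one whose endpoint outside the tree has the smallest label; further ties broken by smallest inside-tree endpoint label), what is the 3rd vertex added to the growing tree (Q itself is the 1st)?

P

Grow the tree from Q using Prim:
Step 1: cheapest edge leaving the tree is Q—V (12); add V.
Step 2: cheapest edge leaving the tree is P—V (2); add P.
Step 3: cheapest edge leaving the tree is R—V (3); add R.
Step 4: cheapest edge leaving the tree is R—X (2); add X.
Step 5: cheapest edge leaving the tree is U—V (5); add U.
Step 6: cheapest edge leaving the tree is P—T (8); add T.
Step 7: cheapest edge leaving the tree is R—S (9); add S.
Step 8: cheapest edge leaving the tree is T—W (17); add W.
Vertex order: Q, V, P, R, X, U, T, S, W. The 3rd vertex is P.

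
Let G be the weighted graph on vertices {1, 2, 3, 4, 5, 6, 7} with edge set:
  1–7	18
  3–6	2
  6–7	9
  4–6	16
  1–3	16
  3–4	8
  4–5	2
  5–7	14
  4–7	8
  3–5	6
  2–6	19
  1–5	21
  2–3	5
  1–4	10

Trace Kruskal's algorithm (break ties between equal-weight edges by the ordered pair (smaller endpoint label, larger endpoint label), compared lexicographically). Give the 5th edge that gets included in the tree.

Kruskal's algorithm — process edges by increasing weight (ties by edge label):
3–6 (2): add. Components now {1} {2} {3,6} {4} {5} {7}
4–5 (2): add. Components now {1} {2} {3,6} {4,5} {7}
2–3 (5): add. Components now {1} {2,3,6} {4,5} {7}
3–5 (6): add. Components now {1} {2,3,4,5,6} {7}
3–4 (8): skip — 3 and 4 already connected.
4–7 (8): add. Components now {1} {2,3,4,5,6,7}
6–7 (9): skip — 6 and 7 already connected.
1–4 (10): add. Components now {1,2,3,4,5,6,7}
The 5th edge added is 4–7.

4-7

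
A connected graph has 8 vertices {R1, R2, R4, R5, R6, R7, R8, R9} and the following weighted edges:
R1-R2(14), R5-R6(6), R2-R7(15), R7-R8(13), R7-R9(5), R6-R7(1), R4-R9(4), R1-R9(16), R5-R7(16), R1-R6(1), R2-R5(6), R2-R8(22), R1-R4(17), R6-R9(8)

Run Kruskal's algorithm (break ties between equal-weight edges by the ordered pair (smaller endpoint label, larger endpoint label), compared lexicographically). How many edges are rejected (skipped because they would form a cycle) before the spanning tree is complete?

Kruskal's algorithm — process edges by increasing weight (ties by edge label):
R1-R6 (1): add — endpoints in different components.
R6-R7 (1): add — endpoints in different components.
R4-R9 (4): add — endpoints in different components.
R7-R9 (5): add — endpoints in different components.
R2-R5 (6): add — endpoints in different components.
R5-R6 (6): add — endpoints in different components.
R6-R9 (8): skip — R6 and R9 already connected.
R7-R8 (13): add — endpoints in different components.
Edges rejected before the tree was complete: 1.

1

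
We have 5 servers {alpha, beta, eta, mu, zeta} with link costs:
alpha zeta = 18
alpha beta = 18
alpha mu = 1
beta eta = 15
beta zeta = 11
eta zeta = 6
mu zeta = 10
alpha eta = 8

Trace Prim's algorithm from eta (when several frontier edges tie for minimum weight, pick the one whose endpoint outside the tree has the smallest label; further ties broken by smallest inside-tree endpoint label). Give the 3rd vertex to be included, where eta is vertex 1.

alpha

Grow the tree from eta using Prim:
Step 1: cheapest edge leaving the tree is eta zeta (6); add zeta.
Step 2: cheapest edge leaving the tree is alpha eta (8); add alpha.
Step 3: cheapest edge leaving the tree is alpha mu (1); add mu.
Step 4: cheapest edge leaving the tree is beta zeta (11); add beta.
Vertex order: eta, zeta, alpha, mu, beta. The 3rd vertex is alpha.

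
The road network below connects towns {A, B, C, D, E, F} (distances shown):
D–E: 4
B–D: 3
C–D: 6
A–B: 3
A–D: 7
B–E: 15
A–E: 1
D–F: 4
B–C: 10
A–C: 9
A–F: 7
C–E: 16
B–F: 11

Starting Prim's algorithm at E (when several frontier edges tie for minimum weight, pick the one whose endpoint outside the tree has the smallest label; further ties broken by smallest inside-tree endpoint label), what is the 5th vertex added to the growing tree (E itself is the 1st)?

Prim, starting at E.
Step 1: cheapest edge leaving the tree is A–E (1); add A.
Step 2: cheapest edge leaving the tree is A–B (3); add B.
Step 3: cheapest edge leaving the tree is B–D (3); add D.
Step 4: cheapest edge leaving the tree is D–F (4); add F.
Step 5: cheapest edge leaving the tree is C–D (6); add C.
Vertex order: E, A, B, D, F, C. The 5th vertex is F.

F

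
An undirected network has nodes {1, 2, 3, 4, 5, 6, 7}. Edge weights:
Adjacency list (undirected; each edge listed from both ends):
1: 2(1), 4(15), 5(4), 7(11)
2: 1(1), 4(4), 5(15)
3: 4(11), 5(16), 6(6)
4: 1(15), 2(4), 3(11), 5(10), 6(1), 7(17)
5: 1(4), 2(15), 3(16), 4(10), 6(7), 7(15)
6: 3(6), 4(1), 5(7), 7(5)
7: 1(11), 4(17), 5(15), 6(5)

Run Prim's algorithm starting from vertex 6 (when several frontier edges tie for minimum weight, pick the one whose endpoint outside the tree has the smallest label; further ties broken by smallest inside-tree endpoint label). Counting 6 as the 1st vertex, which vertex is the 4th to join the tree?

1

Prim's algorithm from 6:
Step 1: cheapest edge leaving the tree is 4 6 (1); add 4.
Step 2: cheapest edge leaving the tree is 2 4 (4); add 2.
Step 3: cheapest edge leaving the tree is 1 2 (1); add 1.
Step 4: cheapest edge leaving the tree is 1 5 (4); add 5.
Step 5: cheapest edge leaving the tree is 6 7 (5); add 7.
Step 6: cheapest edge leaving the tree is 3 6 (6); add 3.
Vertex order: 6, 4, 2, 1, 5, 7, 3. The 4th vertex is 1.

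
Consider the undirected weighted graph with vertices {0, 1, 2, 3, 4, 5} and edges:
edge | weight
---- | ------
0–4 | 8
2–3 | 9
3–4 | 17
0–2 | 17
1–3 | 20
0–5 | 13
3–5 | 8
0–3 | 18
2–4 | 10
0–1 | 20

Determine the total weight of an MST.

Sort edges by weight, then run Kruskal:
0–4 (8): add. Components now {0,4} {1} {2} {3} {5}
3–5 (8): add. Components now {0,4} {1} {2} {3,5}
2–3 (9): add. Components now {0,4} {1} {2,3,5}
2–4 (10): add. Components now {0,2,3,4,5} {1}
0–5 (13): skip — 0 and 5 already connected.
0–2 (17): skip — 0 and 2 already connected.
3–4 (17): skip — 3 and 4 already connected.
0–3 (18): skip — 0 and 3 already connected.
0–1 (20): add. Components now {0,1,2,3,4,5}
MST edges: 0–4, 3–5, 2–3, 2–4, 0–1; total weight 8+8+9+10+20 = 55.

55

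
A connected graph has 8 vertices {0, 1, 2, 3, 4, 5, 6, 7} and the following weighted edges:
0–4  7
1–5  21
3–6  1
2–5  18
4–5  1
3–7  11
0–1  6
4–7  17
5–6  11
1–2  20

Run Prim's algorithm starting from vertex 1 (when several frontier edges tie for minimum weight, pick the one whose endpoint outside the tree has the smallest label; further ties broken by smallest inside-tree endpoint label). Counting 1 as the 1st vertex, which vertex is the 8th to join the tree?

2

Grow the tree from 1 using Prim:
Step 1: frontier [0–1 6, 1–2 20, 1–5 21] → take 0–1 (6); add 0.
Step 2: frontier [0–4 7, 1–2 20, 1–5 21] → take 0–4 (7); add 4.
Step 3: frontier [1–2 20, 1–5 21, 4–5 1, 4–7 17] → take 4–5 (1); add 5.
Step 4: frontier [1–2 20, 4–7 17, 5–6 11, 2–5 18] → take 5–6 (11); add 6.
Step 5: frontier [1–2 20, 4–7 17, 2–5 18, 3–6 1] → take 3–6 (1); add 3.
Step 6: frontier [1–2 20, 3–7 11, 4–7 17, 2–5 18] → take 3–7 (11); add 7.
Step 7: frontier [1–2 20, 2–5 18] → take 2–5 (18); add 2.
Vertex order: 1, 0, 4, 5, 6, 3, 7, 2. The 8th vertex is 2.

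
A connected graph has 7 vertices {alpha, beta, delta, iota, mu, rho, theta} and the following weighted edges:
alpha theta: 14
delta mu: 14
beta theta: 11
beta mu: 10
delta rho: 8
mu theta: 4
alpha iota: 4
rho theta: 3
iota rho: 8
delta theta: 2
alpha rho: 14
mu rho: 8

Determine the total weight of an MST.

31

Kruskal's algorithm — process edges by increasing weight (ties by edge label):
delta theta (2): add. Components now {beta} {alpha} {mu} {delta,theta} {iota} {rho}
rho theta (3): add. Components now {beta} {alpha} {mu} {delta,rho,theta} {iota}
alpha iota (4): add. Components now {beta} {alpha,iota} {mu} {delta,rho,theta}
mu theta (4): add. Components now {beta} {alpha,iota} {delta,mu,rho,theta}
delta rho (8): skip — delta and rho already connected.
iota rho (8): add. Components now {beta} {alpha,delta,iota,mu,rho,theta}
mu rho (8): skip — mu and rho already connected.
beta mu (10): add. Components now {alpha,beta,delta,iota,mu,rho,theta}
MST edges: delta theta, rho theta, alpha iota, mu theta, iota rho, beta mu; total weight 2+3+4+4+8+10 = 31.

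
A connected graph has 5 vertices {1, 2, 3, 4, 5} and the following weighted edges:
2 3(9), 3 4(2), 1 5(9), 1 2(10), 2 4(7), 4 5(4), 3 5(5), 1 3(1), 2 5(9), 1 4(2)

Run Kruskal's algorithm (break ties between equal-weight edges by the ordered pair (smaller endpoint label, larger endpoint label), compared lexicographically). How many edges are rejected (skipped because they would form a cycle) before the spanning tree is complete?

2

Kruskal's algorithm — process edges by increasing weight (ties by edge label):
1 3 (1): add — endpoints in different components.
1 4 (2): add — endpoints in different components.
3 4 (2): skip — 3 and 4 already connected.
4 5 (4): add — endpoints in different components.
3 5 (5): skip — 3 and 5 already connected.
2 4 (7): add — endpoints in different components.
Edges rejected before the tree was complete: 2.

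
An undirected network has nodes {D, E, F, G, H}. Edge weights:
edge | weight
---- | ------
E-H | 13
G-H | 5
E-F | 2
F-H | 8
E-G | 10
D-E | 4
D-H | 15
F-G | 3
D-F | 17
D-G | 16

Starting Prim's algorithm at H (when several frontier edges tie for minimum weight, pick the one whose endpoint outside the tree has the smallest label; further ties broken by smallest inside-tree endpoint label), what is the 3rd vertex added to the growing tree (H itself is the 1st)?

Prim, starting at H.
Step 1: cheapest edge leaving the tree is G-H (5); add G.
Step 2: cheapest edge leaving the tree is F-G (3); add F.
Step 3: cheapest edge leaving the tree is E-F (2); add E.
Step 4: cheapest edge leaving the tree is D-E (4); add D.
Vertex order: H, G, F, E, D. The 3rd vertex is F.

F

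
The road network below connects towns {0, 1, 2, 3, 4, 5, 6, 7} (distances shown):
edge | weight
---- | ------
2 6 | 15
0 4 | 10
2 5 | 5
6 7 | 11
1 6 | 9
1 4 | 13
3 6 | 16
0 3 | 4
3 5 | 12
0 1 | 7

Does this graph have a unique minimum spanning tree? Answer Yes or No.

Sort edges by weight, then run Kruskal:
0 3 (4): add — endpoints in different components.
2 5 (5): add — endpoints in different components.
0 1 (7): add — endpoints in different components.
1 6 (9): add — endpoints in different components.
0 4 (10): add — endpoints in different components.
6 7 (11): add — endpoints in different components.
3 5 (12): add — endpoints in different components.
Every non-tree edge has weight strictly greater than the heaviest edge on the tree path between its endpoints, so the MST is unique.

Yes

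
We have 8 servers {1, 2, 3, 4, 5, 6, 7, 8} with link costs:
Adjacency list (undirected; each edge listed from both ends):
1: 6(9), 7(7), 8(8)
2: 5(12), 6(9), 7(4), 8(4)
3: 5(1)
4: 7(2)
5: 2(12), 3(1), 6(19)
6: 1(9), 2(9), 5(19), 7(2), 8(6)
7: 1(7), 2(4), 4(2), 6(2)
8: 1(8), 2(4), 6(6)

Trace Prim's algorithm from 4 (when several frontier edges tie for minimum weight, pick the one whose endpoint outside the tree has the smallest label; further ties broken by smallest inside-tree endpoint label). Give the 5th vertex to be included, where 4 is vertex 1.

8

Prim's algorithm from 4:
Step 1: cheapest edge leaving the tree is 4—7 (2); add 7.
Step 2: cheapest edge leaving the tree is 6—7 (2); add 6.
Step 3: cheapest edge leaving the tree is 2—7 (4); add 2.
Step 4: cheapest edge leaving the tree is 2—8 (4); add 8.
Step 5: cheapest edge leaving the tree is 1—7 (7); add 1.
Step 6: cheapest edge leaving the tree is 2—5 (12); add 5.
Step 7: cheapest edge leaving the tree is 3—5 (1); add 3.
Vertex order: 4, 7, 6, 2, 8, 1, 5, 3. The 5th vertex is 8.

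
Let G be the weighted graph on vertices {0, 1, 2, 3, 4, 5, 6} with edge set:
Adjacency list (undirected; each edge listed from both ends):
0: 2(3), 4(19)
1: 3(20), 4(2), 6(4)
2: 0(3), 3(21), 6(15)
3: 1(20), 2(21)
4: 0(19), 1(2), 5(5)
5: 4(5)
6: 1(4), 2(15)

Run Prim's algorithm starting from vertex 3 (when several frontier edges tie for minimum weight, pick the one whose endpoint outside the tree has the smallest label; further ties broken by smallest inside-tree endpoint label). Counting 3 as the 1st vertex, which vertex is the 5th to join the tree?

5

Prim, starting at 3.
Step 1: cheapest edge leaving the tree is 1 3 (20); add 1.
Step 2: cheapest edge leaving the tree is 1 4 (2); add 4.
Step 3: cheapest edge leaving the tree is 1 6 (4); add 6.
Step 4: cheapest edge leaving the tree is 4 5 (5); add 5.
Step 5: cheapest edge leaving the tree is 2 6 (15); add 2.
Step 6: cheapest edge leaving the tree is 0 2 (3); add 0.
Vertex order: 3, 1, 4, 6, 5, 2, 0. The 5th vertex is 5.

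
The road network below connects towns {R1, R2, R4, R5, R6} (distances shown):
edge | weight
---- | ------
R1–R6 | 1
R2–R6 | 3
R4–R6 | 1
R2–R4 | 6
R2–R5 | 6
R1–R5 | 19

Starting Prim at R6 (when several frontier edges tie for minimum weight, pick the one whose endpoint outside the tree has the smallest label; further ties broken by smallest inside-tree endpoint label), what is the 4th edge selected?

Prim, starting at R6.
Step 1: frontier [R1–R6 1, R4–R6 1, R2–R6 3] → take R1–R6 (1); add R1.
Step 2: frontier [R1–R5 19, R4–R6 1, R2–R6 3] → take R4–R6 (1); add R4.
Step 3: frontier [R1–R5 19, R2–R4 6, R2–R6 3] → take R2–R6 (3); add R2.
Step 4: frontier [R1–R5 19, R2–R5 6] → take R2–R5 (6); add R5.
The 4th edge added is R2–R5.

R2-R5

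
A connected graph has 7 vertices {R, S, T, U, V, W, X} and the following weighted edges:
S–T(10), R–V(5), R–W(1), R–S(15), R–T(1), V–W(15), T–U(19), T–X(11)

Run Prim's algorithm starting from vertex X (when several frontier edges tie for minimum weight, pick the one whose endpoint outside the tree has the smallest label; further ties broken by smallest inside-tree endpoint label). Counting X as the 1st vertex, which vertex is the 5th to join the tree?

V

Prim's algorithm from X:
Step 1: frontier [T–X 11] → take T–X (11); add T.
Step 2: frontier [R–T 1, S–T 10, T–U 19] → take R–T (1); add R.
Step 3: frontier [R–W 1, R–V 5, R–S 15, S–T 10, T–U 19] → take R–W (1); add W.
Step 4: frontier [R–V 5, R–S 15, S–T 10, T–U 19, V–W 15] → take R–V (5); add V.
Step 5: frontier [R–S 15, S–T 10, T–U 19] → take S–T (10); add S.
Step 6: frontier [T–U 19] → take T–U (19); add U.
Vertex order: X, T, R, W, V, S, U. The 5th vertex is V.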